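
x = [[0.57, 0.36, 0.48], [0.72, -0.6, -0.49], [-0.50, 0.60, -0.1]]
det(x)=0.379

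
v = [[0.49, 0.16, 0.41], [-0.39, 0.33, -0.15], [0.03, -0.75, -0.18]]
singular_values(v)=[0.86, 0.76, 0.03]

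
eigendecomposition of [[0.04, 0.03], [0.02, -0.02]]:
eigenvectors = [[0.96, -0.40], [0.28, 0.92]]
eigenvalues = [0.05, -0.03]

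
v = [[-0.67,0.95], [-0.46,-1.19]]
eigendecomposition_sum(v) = [[(-0.34+0.5j), 0.48+0.73j],[-0.23-0.35j, (-0.6+0.1j)]] + [[-0.34-0.50j, (0.48-0.73j)], [(-0.23+0.35j), (-0.6-0.1j)]]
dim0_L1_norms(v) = [1.13, 2.14]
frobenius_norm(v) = 1.73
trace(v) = -1.86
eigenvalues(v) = [(-0.93+0.61j), (-0.93-0.61j)]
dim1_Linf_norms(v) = [0.95, 1.19]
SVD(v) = [[-0.65,0.76], [0.76,0.65]] @ diag([1.524261837620521, 0.8097690105046706]) @ [[0.05, -1.0], [-1.0, -0.05]]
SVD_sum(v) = [[-0.05, 0.98],[0.06, -1.16]] + [[-0.62, -0.03], [-0.52, -0.03]]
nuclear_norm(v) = 2.33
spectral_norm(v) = 1.52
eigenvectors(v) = [[0.82+0.00j, (0.82-0j)], [-0.22+0.53j, (-0.22-0.53j)]]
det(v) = 1.23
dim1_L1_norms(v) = [1.62, 1.65]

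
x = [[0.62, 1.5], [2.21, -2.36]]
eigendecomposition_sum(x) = [[1.21, 0.47], [0.70, 0.27]] + [[-0.59, 1.03],[1.51, -2.63]]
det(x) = -4.78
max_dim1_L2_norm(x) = 3.23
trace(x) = -1.74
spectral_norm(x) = 3.32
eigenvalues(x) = [1.48, -3.22]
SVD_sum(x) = [[-0.5, 0.67],[1.92, -2.58]] + [[1.12, 0.83], [0.29, 0.22]]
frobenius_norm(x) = 3.62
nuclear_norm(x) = 4.76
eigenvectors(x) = [[0.87,-0.36], [0.5,0.93]]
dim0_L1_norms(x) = [2.83, 3.86]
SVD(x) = [[0.25, -0.97], [-0.97, -0.25]] @ diag([3.3189527641624803, 1.4396709864612227]) @ [[-0.60, 0.8], [-0.80, -0.6]]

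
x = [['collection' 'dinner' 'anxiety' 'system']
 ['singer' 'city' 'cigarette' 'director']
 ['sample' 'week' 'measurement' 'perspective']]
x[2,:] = ['sample', 'week', 'measurement', 'perspective']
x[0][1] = 'dinner'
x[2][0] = 'sample'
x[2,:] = ['sample', 'week', 'measurement', 'perspective']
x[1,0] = 'singer'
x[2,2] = 'measurement'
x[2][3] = 'perspective'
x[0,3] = 'system'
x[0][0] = 'collection'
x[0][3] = 'system'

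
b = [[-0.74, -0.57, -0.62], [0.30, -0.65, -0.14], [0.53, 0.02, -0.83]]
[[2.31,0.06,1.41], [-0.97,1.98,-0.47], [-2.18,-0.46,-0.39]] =b @ [[-3.38,1.09,-1.56], [-0.16,-2.8,0.12], [0.46,1.18,-0.52]]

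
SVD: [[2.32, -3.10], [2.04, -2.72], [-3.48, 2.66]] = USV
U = [[-0.57, -0.49],[-0.5, -0.42],[0.65, -0.76]]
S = [6.7, 0.92]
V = [[-0.69, 0.73], [0.73, 0.69]]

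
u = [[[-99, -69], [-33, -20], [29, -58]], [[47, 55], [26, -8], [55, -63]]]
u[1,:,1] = [55, -8, -63]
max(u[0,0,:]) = -69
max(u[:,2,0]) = 55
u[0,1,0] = -33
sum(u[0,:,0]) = -103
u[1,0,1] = 55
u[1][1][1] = -8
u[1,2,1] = -63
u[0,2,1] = -58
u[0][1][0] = -33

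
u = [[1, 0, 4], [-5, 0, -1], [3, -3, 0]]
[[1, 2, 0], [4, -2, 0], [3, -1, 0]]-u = [[0, 2, -4], [9, -2, 1], [0, 2, 0]]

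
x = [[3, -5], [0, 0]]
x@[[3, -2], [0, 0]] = [[9, -6], [0, 0]]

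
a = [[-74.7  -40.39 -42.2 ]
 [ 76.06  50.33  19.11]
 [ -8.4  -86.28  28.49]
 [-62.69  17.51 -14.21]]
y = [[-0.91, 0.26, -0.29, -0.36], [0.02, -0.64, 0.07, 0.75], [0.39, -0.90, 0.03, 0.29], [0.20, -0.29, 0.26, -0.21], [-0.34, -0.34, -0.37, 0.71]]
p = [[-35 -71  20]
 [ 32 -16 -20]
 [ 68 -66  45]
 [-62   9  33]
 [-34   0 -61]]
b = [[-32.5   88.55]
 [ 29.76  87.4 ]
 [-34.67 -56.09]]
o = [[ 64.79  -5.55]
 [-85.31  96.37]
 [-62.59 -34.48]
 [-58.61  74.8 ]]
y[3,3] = -0.21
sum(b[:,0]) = -37.41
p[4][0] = -34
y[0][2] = -0.294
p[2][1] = -66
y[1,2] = 0.066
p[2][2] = 45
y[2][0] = 0.387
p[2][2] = 45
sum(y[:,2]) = -0.30099999999999993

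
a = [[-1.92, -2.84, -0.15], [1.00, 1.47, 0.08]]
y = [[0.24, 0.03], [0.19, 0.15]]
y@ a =[[-0.43, -0.64, -0.03], [-0.21, -0.32, -0.02]]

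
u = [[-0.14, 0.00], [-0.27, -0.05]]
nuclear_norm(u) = 0.33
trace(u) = -0.19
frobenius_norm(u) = 0.31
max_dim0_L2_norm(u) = 0.3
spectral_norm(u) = 0.31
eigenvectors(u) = [[0.00, 0.32],[1.0, 0.95]]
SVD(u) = [[-0.45,  -0.89], [-0.89,  0.45]] @ diag([0.30737823489976884, 0.02277324548461471]) @ [[0.99, 0.15], [0.15, -0.99]]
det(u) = 0.01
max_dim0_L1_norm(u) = 0.41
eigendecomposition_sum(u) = [[-0.00, -0.00], [0.15, -0.05]] + [[-0.14, -0.00], [-0.42, -0.0]]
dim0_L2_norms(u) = [0.3, 0.05]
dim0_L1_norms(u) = [0.41, 0.05]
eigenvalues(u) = [-0.05, -0.14]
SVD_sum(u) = [[-0.14, -0.02], [-0.27, -0.04]] + [[-0.00,0.02], [0.00,-0.01]]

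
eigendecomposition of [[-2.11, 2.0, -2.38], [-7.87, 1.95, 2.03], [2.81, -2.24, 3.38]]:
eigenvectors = [[-0.06+0.36j, (-0.06-0.36j), -0.26+0.00j], [-0.84+0.00j, -0.84-0.00j, (-0.86+0j)], [0.04-0.41j, 0.04+0.41j, -0.43+0.00j]]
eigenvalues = [(1.32+4.36j), (1.32-4.36j), (0.59+0j)]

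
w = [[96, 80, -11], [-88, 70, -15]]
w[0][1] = 80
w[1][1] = 70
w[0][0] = 96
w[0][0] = 96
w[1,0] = -88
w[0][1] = 80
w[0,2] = -11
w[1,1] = 70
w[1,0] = -88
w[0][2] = -11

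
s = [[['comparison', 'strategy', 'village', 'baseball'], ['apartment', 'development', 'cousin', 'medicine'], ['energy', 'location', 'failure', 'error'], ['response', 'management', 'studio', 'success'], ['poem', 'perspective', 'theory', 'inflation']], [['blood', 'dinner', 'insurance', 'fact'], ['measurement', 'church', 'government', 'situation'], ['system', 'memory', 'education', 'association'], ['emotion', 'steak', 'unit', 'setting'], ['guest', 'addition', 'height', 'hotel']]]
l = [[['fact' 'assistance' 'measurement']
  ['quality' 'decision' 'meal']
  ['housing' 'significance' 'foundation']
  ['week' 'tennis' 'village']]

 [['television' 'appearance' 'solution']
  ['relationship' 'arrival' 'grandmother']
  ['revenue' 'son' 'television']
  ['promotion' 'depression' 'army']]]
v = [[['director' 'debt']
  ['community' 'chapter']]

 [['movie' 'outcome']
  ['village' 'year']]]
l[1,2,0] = 'revenue'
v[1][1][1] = 'year'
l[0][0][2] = 'measurement'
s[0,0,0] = 'comparison'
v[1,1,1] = 'year'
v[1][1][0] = 'village'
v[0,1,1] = 'chapter'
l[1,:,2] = ['solution', 'grandmother', 'television', 'army']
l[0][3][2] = 'village'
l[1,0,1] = 'appearance'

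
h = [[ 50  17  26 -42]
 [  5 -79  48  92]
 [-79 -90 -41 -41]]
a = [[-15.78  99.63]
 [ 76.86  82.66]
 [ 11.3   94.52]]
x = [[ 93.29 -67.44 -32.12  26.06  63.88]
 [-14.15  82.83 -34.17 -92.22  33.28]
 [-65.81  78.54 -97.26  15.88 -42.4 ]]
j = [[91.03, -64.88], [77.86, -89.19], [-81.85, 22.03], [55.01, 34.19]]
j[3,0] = 55.01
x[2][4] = -42.4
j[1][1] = -89.19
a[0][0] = -15.78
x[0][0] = 93.29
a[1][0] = 76.86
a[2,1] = 94.52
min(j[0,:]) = -64.88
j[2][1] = 22.03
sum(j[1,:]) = -11.329999999999998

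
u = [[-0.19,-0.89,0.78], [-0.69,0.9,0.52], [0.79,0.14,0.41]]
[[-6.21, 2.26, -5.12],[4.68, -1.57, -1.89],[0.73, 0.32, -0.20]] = u@[[0.36, 0.34, 1.67], [6.04, -1.93, 1.65], [-0.98, 0.78, -4.27]]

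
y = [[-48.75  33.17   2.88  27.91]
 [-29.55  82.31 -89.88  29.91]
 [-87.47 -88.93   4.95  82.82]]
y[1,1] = 82.31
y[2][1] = -88.93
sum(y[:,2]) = -82.05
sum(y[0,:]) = 15.21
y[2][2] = 4.95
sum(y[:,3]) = 140.64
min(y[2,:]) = -88.93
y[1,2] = -89.88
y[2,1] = -88.93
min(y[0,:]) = -48.75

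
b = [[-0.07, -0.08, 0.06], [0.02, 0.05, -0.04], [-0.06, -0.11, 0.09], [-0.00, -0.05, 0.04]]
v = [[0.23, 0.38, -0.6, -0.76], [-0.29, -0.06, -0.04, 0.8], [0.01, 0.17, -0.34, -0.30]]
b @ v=[[0.01, -0.01, 0.02, -0.03],  [-0.01, -0.00, -0.00, 0.04],  [0.02, -0.0, 0.01, -0.07],  [0.01, 0.01, -0.01, -0.05]]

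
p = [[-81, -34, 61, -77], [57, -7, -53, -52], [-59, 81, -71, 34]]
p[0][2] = 61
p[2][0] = -59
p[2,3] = 34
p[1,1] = -7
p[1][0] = 57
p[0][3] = -77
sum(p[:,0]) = -83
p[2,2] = -71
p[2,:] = [-59, 81, -71, 34]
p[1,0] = 57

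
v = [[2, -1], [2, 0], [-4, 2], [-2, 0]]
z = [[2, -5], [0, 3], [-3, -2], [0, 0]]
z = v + [[0, -4], [-2, 3], [1, -4], [2, 0]]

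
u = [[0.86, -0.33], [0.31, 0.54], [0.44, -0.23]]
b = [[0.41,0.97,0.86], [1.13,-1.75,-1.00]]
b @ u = [[1.03, 0.19], [-0.01, -1.09]]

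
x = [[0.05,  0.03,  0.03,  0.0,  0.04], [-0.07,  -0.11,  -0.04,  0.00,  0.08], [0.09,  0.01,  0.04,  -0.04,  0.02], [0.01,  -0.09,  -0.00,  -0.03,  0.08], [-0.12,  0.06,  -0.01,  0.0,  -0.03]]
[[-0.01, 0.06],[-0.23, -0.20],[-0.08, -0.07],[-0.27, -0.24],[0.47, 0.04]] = x@[[-2.24, 1.03],[3.32, 2.5],[0.27, -2.83],[-2.03, 2.04],[-0.11, 0.42]]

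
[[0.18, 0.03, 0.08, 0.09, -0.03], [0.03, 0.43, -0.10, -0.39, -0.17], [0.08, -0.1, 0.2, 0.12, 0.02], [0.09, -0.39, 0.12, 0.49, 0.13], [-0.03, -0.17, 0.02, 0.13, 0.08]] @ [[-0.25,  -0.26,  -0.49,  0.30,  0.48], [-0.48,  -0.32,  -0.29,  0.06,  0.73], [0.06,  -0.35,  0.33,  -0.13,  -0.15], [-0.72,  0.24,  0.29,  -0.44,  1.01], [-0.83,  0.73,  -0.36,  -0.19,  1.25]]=[[-0.09,-0.08,-0.03,0.01,0.15], [0.20,-0.33,-0.22,0.25,-0.26], [-0.06,-0.02,0.08,-0.06,0.08], [-0.29,0.27,0.2,-0.25,0.4], [-0.07,0.14,0.08,-0.09,0.09]]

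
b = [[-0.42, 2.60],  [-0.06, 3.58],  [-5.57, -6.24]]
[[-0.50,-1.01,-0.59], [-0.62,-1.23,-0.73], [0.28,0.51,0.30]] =b @ [[0.14, 0.29, 0.17], [-0.17, -0.34, -0.20]]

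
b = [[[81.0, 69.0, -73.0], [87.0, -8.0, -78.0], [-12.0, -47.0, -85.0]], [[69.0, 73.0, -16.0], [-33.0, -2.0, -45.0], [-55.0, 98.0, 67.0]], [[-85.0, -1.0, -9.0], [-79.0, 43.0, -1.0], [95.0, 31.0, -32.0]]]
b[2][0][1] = -1.0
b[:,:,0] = [[81.0, 87.0, -12.0], [69.0, -33.0, -55.0], [-85.0, -79.0, 95.0]]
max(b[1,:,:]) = 98.0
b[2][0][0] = -85.0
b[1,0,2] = -16.0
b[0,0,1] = 69.0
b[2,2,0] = 95.0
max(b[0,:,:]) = 87.0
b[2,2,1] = 31.0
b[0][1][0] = 87.0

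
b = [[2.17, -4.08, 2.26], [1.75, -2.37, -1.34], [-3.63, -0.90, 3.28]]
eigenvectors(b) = [[-0.19+0.65j, -0.19-0.65j, 0.48+0.00j], [(0.19+0.1j), (0.19-0.1j), 0.75+0.00j], [-0.70+0.00j, -0.70-0.00j, 0.45+0.00j]]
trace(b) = 3.08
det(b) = -38.91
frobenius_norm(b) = 7.85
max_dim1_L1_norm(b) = 8.51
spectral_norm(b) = 5.64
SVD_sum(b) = [[2.94, -3.66, 0.38], [1.76, -2.19, 0.23], [-0.81, 1.01, -0.11]] + [[-1.07,-0.70,1.55], [0.61,0.4,-0.88], [-2.54,-1.66,3.69]] + [[0.30, 0.27, 0.33], [-0.62, -0.57, -0.69], [-0.27, -0.25, -0.30]]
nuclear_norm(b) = 12.25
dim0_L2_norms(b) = [4.58, 4.8, 4.2]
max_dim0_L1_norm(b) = 7.55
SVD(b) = [[0.83, -0.38, -0.40], [0.5, 0.22, 0.84], [-0.23, -0.90, 0.37]] @ diag([5.642696471444715, 5.3060167674457706, 1.2997548210065153]) @ [[0.62, -0.78, 0.08], [0.53, 0.35, -0.77], [-0.57, -0.53, -0.63]]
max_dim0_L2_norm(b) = 4.8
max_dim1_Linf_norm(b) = 4.08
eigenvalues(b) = [(2.57+3.51j), (2.57-3.51j), (-2.06+0j)]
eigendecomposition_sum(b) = [[(1+2.19j), -1.44-0.53j, 1.32-1.46j], [(0.74-0.18j), (-0.25+0.42j), -0.38-0.49j], [-1.90+1.61j, (0.12-1.57j), 1.82+0.90j]] + [[(1-2.19j), (-1.44+0.53j), 1.32+1.46j], [(0.74+0.18j), (-0.25-0.42j), -0.38+0.49j], [-1.90-1.61j, 0.12+1.57j, (1.82-0.9j)]] + [[0.18-0.00j,  (-1.2+0j),  -0.38-0.00j],[0.27-0.00j,  -1.88+0.00j,  (-0.59-0j)],[(0.17-0j),  (-1.14+0j),  (-0.36-0j)]]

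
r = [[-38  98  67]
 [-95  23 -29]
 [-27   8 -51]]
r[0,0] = -38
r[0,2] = 67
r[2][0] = -27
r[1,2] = -29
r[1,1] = 23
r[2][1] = 8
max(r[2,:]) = 8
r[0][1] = 98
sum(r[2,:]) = -70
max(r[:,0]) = -27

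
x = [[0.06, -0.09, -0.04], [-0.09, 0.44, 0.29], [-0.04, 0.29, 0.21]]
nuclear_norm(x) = 0.71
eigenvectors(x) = [[-0.16, 0.9, -0.40], [0.82, -0.1, -0.56], [0.55, 0.42, 0.72]]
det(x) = 0.00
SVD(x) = [[-0.16, -0.90, -0.4], [0.82, 0.10, -0.56], [0.55, -0.42, 0.72]] @ diag([0.6528292375493073, 0.05182046849862012, 0.005350293952072586]) @ [[-0.16, 0.82, 0.55], [-0.9, 0.1, -0.42], [-0.40, -0.56, 0.72]]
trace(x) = 0.71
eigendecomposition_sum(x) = [[0.02,-0.09,-0.06], [-0.09,0.44,0.29], [-0.06,0.29,0.2]] + [[0.04, -0.0, 0.02], [-0.00, 0.0, -0.0], [0.02, -0.00, 0.01]] + [[0.00, 0.00, -0.0],[0.0, 0.00, -0.00],[-0.00, -0.0, 0.00]]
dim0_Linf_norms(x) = [0.09, 0.44, 0.29]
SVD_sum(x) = [[0.02, -0.09, -0.06], [-0.09, 0.44, 0.29], [-0.06, 0.29, 0.2]] + [[0.04, -0.0, 0.02], [-0.0, 0.0, -0.00], [0.02, -0.0, 0.01]] + [[0.0, 0.00, -0.00], [0.0, 0.0, -0.00], [-0.0, -0.0, 0.00]]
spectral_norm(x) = 0.65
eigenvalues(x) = [0.65, 0.05, 0.01]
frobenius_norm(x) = 0.65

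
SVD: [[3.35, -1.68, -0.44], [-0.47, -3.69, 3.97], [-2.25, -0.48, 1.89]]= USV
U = [[-0.01, -0.87, 0.49], [0.92, -0.2, -0.33], [0.39, 0.45, 0.8]]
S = [5.82, 4.34, 0.0]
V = [[-0.23,-0.61,0.76], [-0.88,0.46,0.10], [-0.41,-0.64,-0.65]]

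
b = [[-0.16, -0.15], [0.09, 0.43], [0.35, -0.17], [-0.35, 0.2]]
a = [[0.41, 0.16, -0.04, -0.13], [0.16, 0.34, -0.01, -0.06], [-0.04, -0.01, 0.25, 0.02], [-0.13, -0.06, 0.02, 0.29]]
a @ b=[[-0.02, -0.01], [0.02, 0.11], [0.09, -0.04], [-0.08, 0.05]]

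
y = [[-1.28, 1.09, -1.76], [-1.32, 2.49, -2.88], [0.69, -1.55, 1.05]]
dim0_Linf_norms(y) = [1.32, 2.49, 2.88]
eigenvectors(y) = [[0.35, 0.95, -0.90], [0.83, 0.27, 0.02], [-0.44, -0.13, 0.44]]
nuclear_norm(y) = 6.06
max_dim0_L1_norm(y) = 5.69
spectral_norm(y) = 5.06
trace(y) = 2.26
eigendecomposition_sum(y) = [[-0.47, 1.13, -1.02], [-1.09, 2.65, -2.39], [0.57, -1.39, 1.26]] + [[-0.80, -0.52, -1.63], [-0.23, -0.15, -0.47], [0.11, 0.07, 0.23]] + [[-0.01, 0.48, 0.89], [0.00, -0.01, -0.02], [0.01, -0.23, -0.43]]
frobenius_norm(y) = 5.11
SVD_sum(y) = [[-0.90,1.45,-1.65], [-1.52,2.46,-2.80], [0.73,-1.18,1.35]] + [[-0.27,  -0.39,  -0.2], [0.05,  0.08,  0.04], [-0.22,  -0.32,  -0.16]] + [[-0.11, 0.03, 0.09], [0.15, -0.04, -0.12], [0.17, -0.05, -0.14]]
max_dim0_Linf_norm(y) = 2.88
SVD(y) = [[-0.47, 0.77, -0.44], [-0.80, -0.15, 0.59], [0.38, 0.62, 0.68]] @ diag([5.057812268586591, 0.6695669144818934, 0.3351346039521245]) @ [[0.38, -0.61, 0.7], [-0.52, -0.76, -0.38], [0.76, -0.22, -0.61]]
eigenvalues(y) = [3.44, -0.72, -0.46]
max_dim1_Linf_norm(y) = 2.88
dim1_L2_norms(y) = [2.43, 4.03, 2.0]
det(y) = 1.13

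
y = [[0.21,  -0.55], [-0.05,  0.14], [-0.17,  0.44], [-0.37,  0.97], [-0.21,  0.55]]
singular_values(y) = [1.42, 0.0]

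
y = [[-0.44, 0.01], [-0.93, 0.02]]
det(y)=0.001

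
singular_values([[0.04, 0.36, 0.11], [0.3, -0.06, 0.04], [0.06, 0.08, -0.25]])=[0.38, 0.31, 0.27]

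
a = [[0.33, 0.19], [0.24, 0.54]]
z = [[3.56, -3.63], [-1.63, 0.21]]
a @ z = [[0.87, -1.16], [-0.03, -0.76]]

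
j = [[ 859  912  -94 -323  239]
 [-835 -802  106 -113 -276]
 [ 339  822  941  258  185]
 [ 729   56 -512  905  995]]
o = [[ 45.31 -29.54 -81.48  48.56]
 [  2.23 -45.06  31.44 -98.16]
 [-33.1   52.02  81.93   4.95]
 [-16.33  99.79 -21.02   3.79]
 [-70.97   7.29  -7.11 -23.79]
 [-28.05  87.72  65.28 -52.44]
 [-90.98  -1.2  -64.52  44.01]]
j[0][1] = 912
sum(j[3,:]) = 2173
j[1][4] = -276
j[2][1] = 822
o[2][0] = -33.1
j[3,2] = -512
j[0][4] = 239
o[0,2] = -81.48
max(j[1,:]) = 106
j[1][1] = -802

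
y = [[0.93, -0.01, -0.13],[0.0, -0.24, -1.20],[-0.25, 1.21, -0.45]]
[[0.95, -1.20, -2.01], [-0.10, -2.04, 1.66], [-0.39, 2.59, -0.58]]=y @ [[1.04, -1.09, -2.33], [-0.07, 2.37, -1.37], [0.1, 1.23, -1.11]]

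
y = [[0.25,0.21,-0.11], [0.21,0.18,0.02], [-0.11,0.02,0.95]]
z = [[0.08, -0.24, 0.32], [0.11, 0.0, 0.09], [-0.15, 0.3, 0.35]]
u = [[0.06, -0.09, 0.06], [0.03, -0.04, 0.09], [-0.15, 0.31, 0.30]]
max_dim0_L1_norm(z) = 0.76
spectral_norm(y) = 0.97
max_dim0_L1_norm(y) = 1.08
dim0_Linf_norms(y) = [0.25, 0.21, 0.95]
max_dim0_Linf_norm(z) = 0.35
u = y @ z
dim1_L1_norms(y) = [0.57, 0.41, 1.08]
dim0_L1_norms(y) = [0.57, 0.41, 1.08]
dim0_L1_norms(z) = [0.34, 0.54, 0.76]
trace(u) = 0.32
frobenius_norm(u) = 0.48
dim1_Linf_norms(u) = [0.09, 0.09, 0.31]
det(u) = -0.00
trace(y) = 1.38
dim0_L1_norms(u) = [0.24, 0.44, 0.45]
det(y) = -0.00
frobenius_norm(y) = 1.05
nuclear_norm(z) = 1.01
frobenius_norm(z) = 0.65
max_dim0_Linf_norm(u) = 0.31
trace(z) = 0.43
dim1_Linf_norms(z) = [0.32, 0.11, 0.35]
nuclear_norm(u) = 0.62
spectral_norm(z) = 0.50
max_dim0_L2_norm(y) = 0.96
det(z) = 0.02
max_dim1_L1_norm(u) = 0.76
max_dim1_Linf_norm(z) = 0.35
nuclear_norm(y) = 1.39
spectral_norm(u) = 0.46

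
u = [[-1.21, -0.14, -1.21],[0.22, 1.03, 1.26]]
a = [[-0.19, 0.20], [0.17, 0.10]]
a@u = [[0.27, 0.23, 0.48], [-0.18, 0.08, -0.08]]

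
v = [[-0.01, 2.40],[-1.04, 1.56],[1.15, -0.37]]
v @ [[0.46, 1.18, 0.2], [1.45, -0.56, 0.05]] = [[3.48, -1.36, 0.12], [1.78, -2.10, -0.13], [-0.01, 1.56, 0.21]]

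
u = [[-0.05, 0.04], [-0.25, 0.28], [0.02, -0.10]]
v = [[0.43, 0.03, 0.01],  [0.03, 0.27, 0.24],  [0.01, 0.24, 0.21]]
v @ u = [[-0.03, 0.02], [-0.06, 0.05], [-0.06, 0.05]]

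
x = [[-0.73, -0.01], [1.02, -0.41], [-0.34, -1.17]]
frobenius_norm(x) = 1.80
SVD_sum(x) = [[-0.72, 0.06], [1.05, -0.09], [-0.24, 0.02]] + [[-0.01, -0.07], [-0.03, -0.32], [-0.1, -1.19]]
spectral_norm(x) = 1.30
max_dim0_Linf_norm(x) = 1.17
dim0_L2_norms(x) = [1.3, 1.24]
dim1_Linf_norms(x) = [0.73, 1.02, 1.17]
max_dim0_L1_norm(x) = 2.09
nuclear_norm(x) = 2.54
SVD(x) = [[-0.56, -0.06], [0.81, -0.26], [-0.18, -0.96]] @ diag([1.3000085401991117, 1.2393457126279879]) @ [[1.00, -0.09], [0.09, 1.0]]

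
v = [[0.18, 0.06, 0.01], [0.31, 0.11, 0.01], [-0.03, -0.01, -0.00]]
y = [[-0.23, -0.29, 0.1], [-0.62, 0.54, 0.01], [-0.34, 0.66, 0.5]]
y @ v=[[-0.13, -0.05, -0.01], [0.06, 0.02, -0.00], [0.13, 0.05, 0.0]]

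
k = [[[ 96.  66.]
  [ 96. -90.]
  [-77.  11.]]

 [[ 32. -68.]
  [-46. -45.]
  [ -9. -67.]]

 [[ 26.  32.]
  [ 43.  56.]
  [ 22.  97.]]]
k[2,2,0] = 22.0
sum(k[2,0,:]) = 58.0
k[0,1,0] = 96.0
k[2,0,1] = 32.0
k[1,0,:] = [32.0, -68.0]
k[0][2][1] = 11.0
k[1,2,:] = [-9.0, -67.0]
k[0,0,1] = 66.0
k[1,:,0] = [32.0, -46.0, -9.0]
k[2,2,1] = 97.0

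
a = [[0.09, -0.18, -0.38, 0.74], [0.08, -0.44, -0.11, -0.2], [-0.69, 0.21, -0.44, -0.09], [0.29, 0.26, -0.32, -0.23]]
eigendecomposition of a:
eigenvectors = [[(0.77+0j), -0.38+0.00j, -0.23j, 0.00+0.23j], [(0.03+0j), -0.38+0.00j, -0.11+0.47j, -0.11-0.47j], [-0.49+0.00j, -0.83+0.00j, 0.66+0.00j, 0.66-0.00j], [(0.41+0j), (-0.13+0j), 0.42+0.31j, 0.42-0.31j]]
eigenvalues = [(0.72+0j), (-0.67+0j), (-0.53+0.35j), (-0.53-0.35j)]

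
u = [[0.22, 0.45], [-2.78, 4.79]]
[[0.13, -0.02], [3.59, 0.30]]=u@[[-0.43, -0.09], [0.5, 0.01]]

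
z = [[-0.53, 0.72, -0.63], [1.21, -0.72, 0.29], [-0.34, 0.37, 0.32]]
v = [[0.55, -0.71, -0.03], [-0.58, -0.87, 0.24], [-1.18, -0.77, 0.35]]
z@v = [[0.03, 0.24, -0.03], [0.74, -0.46, -0.11], [-0.78, -0.33, 0.21]]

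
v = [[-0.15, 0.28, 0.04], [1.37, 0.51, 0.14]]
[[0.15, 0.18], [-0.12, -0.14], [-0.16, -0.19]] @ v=[[0.22, 0.13, 0.03], [-0.17, -0.11, -0.02], [-0.24, -0.14, -0.03]]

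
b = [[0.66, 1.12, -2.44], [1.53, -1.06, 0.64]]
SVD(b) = [[-0.93, 0.36], [0.36, 0.93]] @ diag([2.885012990127833, 1.7872884621105962]) @ [[-0.02, -0.50, 0.87],  [0.93, -0.32, -0.16]]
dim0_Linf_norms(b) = [1.53, 1.12, 2.44]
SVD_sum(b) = [[0.05, 1.33, -2.33],[-0.02, -0.52, 0.91]] + [[0.61, -0.21, -0.11], [1.55, -0.54, -0.27]]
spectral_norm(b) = 2.89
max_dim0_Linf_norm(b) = 2.44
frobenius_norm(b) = 3.39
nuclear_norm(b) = 4.67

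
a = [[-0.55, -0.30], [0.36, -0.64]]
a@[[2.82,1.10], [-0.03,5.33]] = [[-1.54, -2.2],[1.03, -3.02]]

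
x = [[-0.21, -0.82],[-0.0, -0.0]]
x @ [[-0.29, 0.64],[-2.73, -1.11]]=[[2.30, 0.78], [0.0, 0.0]]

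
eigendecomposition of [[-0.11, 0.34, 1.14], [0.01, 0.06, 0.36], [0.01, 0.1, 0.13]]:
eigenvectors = [[-0.9, -1.00, 0.92], [-0.36, -0.03, -0.37], [-0.23, 0.05, 0.13]]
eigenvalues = [0.32, -0.15, -0.09]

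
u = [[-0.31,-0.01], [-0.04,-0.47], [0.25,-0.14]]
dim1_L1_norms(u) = [0.32, 0.51, 0.39]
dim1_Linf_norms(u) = [0.31, 0.47, 0.25]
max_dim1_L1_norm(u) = 0.51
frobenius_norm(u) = 0.63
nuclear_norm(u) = 0.89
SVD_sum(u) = [[-0.01, 0.04], [0.07, -0.45], [0.03, -0.18]] + [[-0.30,-0.05],[-0.11,-0.02],[0.22,0.04]]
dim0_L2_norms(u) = [0.4, 0.49]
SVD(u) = [[0.08,0.77], [-0.93,0.28], [-0.36,-0.57]] @ diag([0.492626237844873, 0.3976422887304701]) @ [[-0.16, 0.99], [-0.99, -0.16]]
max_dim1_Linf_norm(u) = 0.47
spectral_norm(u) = 0.49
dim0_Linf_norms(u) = [0.31, 0.47]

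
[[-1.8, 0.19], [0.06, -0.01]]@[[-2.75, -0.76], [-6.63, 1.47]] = [[3.69, 1.65], [-0.10, -0.06]]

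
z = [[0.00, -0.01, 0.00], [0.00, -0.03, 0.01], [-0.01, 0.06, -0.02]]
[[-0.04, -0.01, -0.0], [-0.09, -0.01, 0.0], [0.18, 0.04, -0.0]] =z @ [[-0.86, -3.02, 0.08], [3.54, 0.56, 0.17], [2.06, 1.06, 0.71]]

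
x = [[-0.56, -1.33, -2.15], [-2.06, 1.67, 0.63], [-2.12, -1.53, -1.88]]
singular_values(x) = [4.02, 2.84, 0.55]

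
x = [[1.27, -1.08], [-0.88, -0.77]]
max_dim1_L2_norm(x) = 1.67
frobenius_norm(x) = 2.04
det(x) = -1.93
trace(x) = 0.50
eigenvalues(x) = [1.66, -1.16]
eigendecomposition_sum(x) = [[1.43, -0.64], [-0.52, 0.23]] + [[-0.16, -0.44], [-0.36, -1.00]]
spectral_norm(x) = 1.68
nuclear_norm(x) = 2.83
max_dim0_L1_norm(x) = 2.15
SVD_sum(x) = [[1.39, -0.90], [-0.27, 0.17]] + [[-0.12, -0.18], [-0.61, -0.94]]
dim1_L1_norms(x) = [2.35, 1.65]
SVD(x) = [[-0.98, 0.19],[0.19, 0.98]] @ diag([1.683754617163679, 1.1452381364502289]) @ [[-0.84, 0.54], [-0.54, -0.84]]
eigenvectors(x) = [[0.94, 0.41], [-0.34, 0.91]]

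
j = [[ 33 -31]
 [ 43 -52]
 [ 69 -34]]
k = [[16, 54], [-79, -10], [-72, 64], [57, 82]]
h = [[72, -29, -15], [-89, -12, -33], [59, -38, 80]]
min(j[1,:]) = -52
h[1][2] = -33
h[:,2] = [-15, -33, 80]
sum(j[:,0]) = 145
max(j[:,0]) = 69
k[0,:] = [16, 54]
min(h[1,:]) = -89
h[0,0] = 72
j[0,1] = -31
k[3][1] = 82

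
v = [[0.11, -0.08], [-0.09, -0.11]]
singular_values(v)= [0.14, 0.13]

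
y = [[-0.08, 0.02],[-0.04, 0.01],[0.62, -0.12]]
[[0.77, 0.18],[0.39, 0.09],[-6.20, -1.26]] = y @ [[-11.19,-1.10],[-6.15,4.84]]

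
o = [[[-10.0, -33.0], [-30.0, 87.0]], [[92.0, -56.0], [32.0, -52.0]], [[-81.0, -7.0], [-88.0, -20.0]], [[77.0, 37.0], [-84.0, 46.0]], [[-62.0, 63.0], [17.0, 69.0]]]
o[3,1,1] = 46.0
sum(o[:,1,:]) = -23.0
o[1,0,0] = 92.0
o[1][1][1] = -52.0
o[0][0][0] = -10.0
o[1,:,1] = [-56.0, -52.0]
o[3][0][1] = 37.0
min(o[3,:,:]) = -84.0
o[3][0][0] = 77.0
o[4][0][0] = -62.0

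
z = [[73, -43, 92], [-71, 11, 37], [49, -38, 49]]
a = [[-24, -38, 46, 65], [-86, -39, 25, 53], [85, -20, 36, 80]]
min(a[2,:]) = -20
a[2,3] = 80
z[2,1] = -38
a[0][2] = 46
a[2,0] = 85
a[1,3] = 53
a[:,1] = [-38, -39, -20]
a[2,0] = 85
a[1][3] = 53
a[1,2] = 25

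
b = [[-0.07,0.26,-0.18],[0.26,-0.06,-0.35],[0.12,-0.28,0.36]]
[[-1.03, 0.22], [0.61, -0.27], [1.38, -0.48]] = b @ [[2.86,-2.23],[-2.62,-0.32],[0.83,-0.84]]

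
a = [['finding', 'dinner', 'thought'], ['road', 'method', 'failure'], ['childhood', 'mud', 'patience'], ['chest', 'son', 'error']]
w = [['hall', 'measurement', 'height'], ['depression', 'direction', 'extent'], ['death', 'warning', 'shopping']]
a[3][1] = 'son'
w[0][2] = 'height'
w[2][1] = 'warning'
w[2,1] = 'warning'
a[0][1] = 'dinner'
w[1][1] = 'direction'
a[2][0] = 'childhood'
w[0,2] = 'height'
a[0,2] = 'thought'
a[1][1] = 'method'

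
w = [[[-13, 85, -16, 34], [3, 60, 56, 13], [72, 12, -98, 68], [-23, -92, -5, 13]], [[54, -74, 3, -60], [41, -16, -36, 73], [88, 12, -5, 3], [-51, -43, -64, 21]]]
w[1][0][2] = 3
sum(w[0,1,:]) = 132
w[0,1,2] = 56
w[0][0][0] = -13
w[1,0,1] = -74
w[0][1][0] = 3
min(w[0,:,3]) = 13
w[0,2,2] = -98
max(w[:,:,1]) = 85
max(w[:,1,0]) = 41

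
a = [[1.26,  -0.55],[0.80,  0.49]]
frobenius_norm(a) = 1.66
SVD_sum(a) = [[1.32,-0.23], [0.69,-0.12]] + [[-0.06, -0.32], [0.11, 0.61]]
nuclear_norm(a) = 2.21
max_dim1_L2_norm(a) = 1.37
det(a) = 1.06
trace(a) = 1.75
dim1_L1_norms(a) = [1.81, 1.29]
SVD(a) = [[-0.88, -0.47], [-0.47, 0.88]] @ diag([1.5098856982251994, 0.7003179123048352]) @ [[-0.99, 0.17], [0.17, 0.99]]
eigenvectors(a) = [[(0.37+0.52j), (0.37-0.52j)], [0.77+0.00j, (0.77-0j)]]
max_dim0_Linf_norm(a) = 1.26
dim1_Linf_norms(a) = [1.26, 0.8]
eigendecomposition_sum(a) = [[0.63-0.04j, -0.28+0.45j],[0.40-0.65j, 0.24+0.58j]] + [[0.63+0.04j,-0.28-0.45j], [0.40+0.65j,(0.24-0.58j)]]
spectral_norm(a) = 1.51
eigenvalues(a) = [(0.88+0.54j), (0.88-0.54j)]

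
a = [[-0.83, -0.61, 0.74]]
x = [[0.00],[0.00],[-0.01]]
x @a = [[0.00, 0.0, 0.0], [0.0, 0.00, 0.0], [0.01, 0.01, -0.01]]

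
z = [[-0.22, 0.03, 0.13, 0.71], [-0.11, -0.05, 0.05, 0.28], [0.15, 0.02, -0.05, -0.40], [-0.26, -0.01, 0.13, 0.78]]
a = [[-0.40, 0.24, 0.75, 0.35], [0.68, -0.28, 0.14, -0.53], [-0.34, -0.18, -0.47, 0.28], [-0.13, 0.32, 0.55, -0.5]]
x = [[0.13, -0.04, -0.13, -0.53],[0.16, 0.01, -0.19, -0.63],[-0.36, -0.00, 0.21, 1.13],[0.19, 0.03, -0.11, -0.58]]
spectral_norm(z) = 1.24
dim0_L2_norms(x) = [0.46, 0.05, 0.33, 1.51]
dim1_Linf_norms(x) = [0.53, 0.63, 1.13, 0.58]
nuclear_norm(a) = 2.90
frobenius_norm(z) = 1.24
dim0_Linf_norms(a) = [0.68, 0.32, 0.75, 0.53]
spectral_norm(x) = 1.61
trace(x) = -0.23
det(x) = 0.00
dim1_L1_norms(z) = [1.09, 0.49, 0.62, 1.18]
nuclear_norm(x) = 1.75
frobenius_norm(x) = 1.62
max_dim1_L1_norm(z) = 1.18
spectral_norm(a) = 1.16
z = a @ x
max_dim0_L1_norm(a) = 1.91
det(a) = 0.10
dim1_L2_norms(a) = [0.95, 0.92, 0.67, 0.82]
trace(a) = -1.65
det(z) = 0.00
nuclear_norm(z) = 1.33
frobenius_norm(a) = 1.69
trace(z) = 0.46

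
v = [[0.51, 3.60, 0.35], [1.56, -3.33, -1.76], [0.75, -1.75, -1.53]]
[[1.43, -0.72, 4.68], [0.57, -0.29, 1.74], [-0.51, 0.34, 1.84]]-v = [[0.92, -4.32, 4.33], [-0.99, 3.04, 3.5], [-1.26, 2.09, 3.37]]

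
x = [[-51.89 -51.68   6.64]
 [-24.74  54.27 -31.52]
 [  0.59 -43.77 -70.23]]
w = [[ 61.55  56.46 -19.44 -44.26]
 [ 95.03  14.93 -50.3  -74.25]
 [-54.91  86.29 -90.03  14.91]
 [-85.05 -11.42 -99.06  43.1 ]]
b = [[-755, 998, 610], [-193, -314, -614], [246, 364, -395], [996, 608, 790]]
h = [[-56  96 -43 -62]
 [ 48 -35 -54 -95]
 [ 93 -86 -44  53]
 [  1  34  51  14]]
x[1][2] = -31.52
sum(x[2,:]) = -113.41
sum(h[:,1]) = 9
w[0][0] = 61.55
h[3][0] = 1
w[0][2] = -19.44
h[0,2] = -43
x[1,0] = -24.74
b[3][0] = 996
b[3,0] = 996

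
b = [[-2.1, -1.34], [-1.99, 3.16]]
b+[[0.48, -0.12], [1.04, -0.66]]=[[-1.62, -1.46],[-0.95, 2.50]]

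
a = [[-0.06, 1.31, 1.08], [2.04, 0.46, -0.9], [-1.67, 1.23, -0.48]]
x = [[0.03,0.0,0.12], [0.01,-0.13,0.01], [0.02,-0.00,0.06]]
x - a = [[0.09, -1.31, -0.96], [-2.03, -0.59, 0.91], [1.69, -1.23, 0.54]]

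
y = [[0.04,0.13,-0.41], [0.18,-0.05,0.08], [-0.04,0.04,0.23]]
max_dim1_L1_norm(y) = 0.58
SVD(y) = [[-0.88, -0.04, 0.47], [0.16, -0.96, 0.22], [0.45, 0.27, 0.85]] @ diag([0.48839485874128125, 0.19318327572572838, 0.09028113831227984]) @ [[-0.05, -0.21, 0.98], [-0.96, 0.28, 0.01], [0.27, 0.94, 0.22]]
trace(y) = 0.22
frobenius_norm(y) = 0.53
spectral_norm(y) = 0.49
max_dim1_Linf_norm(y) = 0.41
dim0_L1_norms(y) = [0.26, 0.22, 0.72]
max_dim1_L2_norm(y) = 0.43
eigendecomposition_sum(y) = [[-0.08, 0.09, -0.09], [0.1, -0.11, 0.11], [-0.02, 0.02, -0.02]] + [[0.06, 0.08, 0.22], [0.06, 0.08, 0.20], [0.00, 0.0, 0.01]] + [[0.06, -0.04, -0.54], [0.03, -0.02, -0.23], [-0.03, 0.02, 0.24]]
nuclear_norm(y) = 0.77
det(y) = -0.01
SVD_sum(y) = [[0.02,0.09,-0.42], [-0.0,-0.02,0.08], [-0.01,-0.05,0.21]] + [[0.01, -0.00, -0.00], [0.18, -0.05, -0.0], [-0.05, 0.01, 0.0]] + [[0.01,0.04,0.01],[0.01,0.02,0.00],[0.02,0.07,0.02]]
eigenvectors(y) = [[0.62,-0.73,-0.85], [-0.77,-0.68,-0.37], [0.13,-0.03,0.38]]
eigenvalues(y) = [-0.21, 0.15, 0.28]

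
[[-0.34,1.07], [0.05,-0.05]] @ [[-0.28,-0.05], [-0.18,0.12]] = [[-0.10, 0.15], [-0.01, -0.01]]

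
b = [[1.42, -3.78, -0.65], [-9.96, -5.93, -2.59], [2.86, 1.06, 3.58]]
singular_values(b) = [12.5, 4.01, 2.73]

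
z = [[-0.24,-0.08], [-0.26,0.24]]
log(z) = [[(-1.27+2.92j), (-0+0.45j)], [(-0+1.46j), (-1.27+0.22j)]]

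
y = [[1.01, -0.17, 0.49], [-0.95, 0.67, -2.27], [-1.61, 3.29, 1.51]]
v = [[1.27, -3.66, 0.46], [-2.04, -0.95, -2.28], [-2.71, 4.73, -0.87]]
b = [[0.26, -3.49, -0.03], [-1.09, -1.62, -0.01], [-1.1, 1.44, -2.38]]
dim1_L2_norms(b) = [3.5, 1.95, 2.99]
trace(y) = 3.19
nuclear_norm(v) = 10.28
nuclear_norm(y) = 7.30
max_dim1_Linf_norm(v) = 4.73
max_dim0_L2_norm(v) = 6.06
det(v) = -7.00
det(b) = 10.12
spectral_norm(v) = 6.75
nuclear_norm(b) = 7.68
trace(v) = -0.55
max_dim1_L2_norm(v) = 5.52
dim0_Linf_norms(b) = [1.1, 3.49, 2.38]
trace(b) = -3.74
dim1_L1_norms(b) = [3.78, 2.72, 4.92]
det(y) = 6.70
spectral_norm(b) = 4.23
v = b + y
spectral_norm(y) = 3.98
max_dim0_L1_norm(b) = 6.55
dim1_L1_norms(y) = [1.67, 3.89, 6.41]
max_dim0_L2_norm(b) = 4.11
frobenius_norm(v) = 7.48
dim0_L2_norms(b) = [1.57, 4.11, 2.38]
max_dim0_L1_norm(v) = 9.34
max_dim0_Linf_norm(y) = 3.29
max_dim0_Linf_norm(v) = 4.73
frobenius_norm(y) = 4.85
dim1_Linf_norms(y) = [1.01, 2.27, 3.29]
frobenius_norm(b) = 5.00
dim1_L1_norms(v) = [5.39, 5.27, 8.31]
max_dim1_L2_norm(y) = 3.96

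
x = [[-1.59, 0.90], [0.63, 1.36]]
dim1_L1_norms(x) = [2.49, 1.99]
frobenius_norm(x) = 2.36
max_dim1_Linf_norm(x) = 1.59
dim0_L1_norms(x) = [2.22, 2.26]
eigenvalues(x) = [-1.77, 1.54]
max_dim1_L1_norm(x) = 2.49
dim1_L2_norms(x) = [1.83, 1.5]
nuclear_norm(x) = 3.32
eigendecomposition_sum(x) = [[-1.67, 0.48],  [0.34, -0.10]] + [[0.08, 0.42], [0.29, 1.46]]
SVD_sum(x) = [[-1.41,1.12],[-0.28,0.22]] + [[-0.18, -0.22], [0.91, 1.14]]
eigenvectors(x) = [[-0.98, -0.28], [0.2, -0.96]]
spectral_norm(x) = 1.84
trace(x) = -0.23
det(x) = -2.73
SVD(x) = [[-0.98,-0.19], [-0.19,0.98]] @ diag([1.838922051337855, 1.4842390943184915]) @ [[0.78, -0.62],[0.62, 0.78]]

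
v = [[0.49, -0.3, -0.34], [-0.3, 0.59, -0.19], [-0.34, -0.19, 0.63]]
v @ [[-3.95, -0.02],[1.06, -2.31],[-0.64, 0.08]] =[[-2.04,  0.66],[1.93,  -1.37],[0.74,  0.50]]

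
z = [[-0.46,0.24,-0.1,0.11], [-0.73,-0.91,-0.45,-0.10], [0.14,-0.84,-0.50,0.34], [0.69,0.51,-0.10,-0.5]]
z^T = [[-0.46, -0.73, 0.14, 0.69], [0.24, -0.91, -0.84, 0.51], [-0.1, -0.45, -0.5, -0.10], [0.11, -0.10, 0.34, -0.50]]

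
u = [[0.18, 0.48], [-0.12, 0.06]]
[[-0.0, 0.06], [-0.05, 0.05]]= u @ [[0.37, -0.28], [-0.14, 0.22]]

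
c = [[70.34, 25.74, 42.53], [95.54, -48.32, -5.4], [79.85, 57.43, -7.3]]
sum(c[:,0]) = 245.73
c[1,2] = -5.4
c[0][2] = 42.53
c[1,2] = -5.4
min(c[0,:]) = 25.74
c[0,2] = 42.53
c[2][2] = -7.3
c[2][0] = 79.85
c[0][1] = 25.74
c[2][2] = -7.3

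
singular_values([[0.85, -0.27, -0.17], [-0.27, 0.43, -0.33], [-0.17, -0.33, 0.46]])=[0.98, 0.76, 0.0]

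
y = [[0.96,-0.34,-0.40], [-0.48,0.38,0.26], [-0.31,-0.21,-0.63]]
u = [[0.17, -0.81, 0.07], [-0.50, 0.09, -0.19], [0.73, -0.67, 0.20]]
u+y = [[1.13,-1.15,-0.33], [-0.98,0.47,0.07], [0.42,-0.88,-0.43]]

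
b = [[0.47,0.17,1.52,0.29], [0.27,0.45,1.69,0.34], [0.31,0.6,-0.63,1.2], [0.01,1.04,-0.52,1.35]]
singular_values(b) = [2.46, 2.27, 0.4, 0.0]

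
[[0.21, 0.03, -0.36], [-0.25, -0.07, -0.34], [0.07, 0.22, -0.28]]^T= [[0.21,-0.25,0.07],[0.03,-0.07,0.22],[-0.36,-0.34,-0.28]]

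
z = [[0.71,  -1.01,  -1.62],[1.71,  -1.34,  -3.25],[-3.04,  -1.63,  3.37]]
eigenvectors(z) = [[0.2, 0.77, 0.50], [0.49, -0.33, 0.72], [-0.85, 0.54, 0.48]]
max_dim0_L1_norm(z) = 8.24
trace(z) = 2.74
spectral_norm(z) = 6.05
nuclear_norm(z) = 8.52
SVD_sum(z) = [[0.99, 0.04, -1.39], [2.09, 0.08, -2.94], [-2.63, -0.11, 3.7]] + [[-0.28, -1.05, -0.23], [-0.38, -1.42, -0.31], [-0.41, -1.52, -0.33]] + [[0.0, -0.00, 0.00], [-0.00, 0.00, -0.0], [-0.0, 0.0, -0.0]]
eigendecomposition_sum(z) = [[0.73, 0.13, -0.96],[1.74, 0.31, -2.30],[-3.02, -0.54, 4.00]] + [[0.0, -0.0, -0.0], [-0.00, 0.0, 0.00], [0.00, -0.0, -0.00]] + [[-0.02,-1.14,-0.66], [-0.03,-1.65,-0.95], [-0.02,-1.09,-0.63]]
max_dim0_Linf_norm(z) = 3.37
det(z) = -0.01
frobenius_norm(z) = 6.53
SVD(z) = [[-0.28, -0.45, 0.85], [-0.60, -0.61, -0.52], [0.75, -0.65, -0.10]] @ diag([6.048600245733702, 2.4699462543656425, 0.0007535617714381742]) @ [[-0.58, -0.02, 0.81],  [0.25, 0.95, 0.21],  [0.78, -0.33, 0.54]]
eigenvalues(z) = [5.04, 0.0, -2.3]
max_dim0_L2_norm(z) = 4.95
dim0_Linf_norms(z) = [3.04, 1.63, 3.37]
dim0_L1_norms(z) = [5.46, 3.98, 8.24]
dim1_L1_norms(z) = [3.34, 6.3, 8.04]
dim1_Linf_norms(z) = [1.62, 3.25, 3.37]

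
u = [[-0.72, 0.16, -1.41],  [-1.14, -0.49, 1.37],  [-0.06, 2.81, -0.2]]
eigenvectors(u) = [[0.35+0.00j, 0.70+0.00j, 0.70-0.00j], [-0.57+0.00j, (-0.12+0.35j), (-0.12-0.35j)], [-0.74+0.00j, 0.47-0.38j, 0.47+0.38j]]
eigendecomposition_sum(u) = [[(0.22+0j), (-0.5+0j), (-0.45+0j)],  [-0.36+0.00j, 0.81+0.00j, 0.74-0.00j],  [-0.46+0.00j, 1.06+0.00j, (0.96-0j)]] + [[-0.47+0.95j, 0.33+1.19j, -0.48-0.47j], [-0.39-0.40j, (-0.65-0.04j), 0.32-0.16j], [(0.2+0.9j), (0.88+0.63j), (-0.58-0.05j)]] + [[-0.47-0.95j, 0.33-1.19j, (-0.48+0.47j)], [-0.39+0.40j, (-0.65+0.04j), 0.32+0.16j], [0.20-0.90j, (0.88-0.63j), (-0.58+0.05j)]]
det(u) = 7.21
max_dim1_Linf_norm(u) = 2.81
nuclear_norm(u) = 6.13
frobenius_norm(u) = 3.73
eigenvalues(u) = [(1.99+0j), (-1.7+0.85j), (-1.7-0.85j)]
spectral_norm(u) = 2.94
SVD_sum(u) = [[0.03, 0.51, -0.16], [-0.06, -0.90, 0.28], [0.17, 2.60, -0.82]] + [[0.25, -0.33, -1.0], [-0.33, 0.42, 1.27], [-0.16, 0.21, 0.64]] + [[-1.01, -0.01, -0.25], [-0.76, -0.01, -0.19], [-0.07, -0.00, -0.02]]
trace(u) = -1.41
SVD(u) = [[0.18, -0.57, -0.80], [-0.32, 0.73, -0.60], [0.93, 0.37, -0.05]] @ diag([2.9393700784641363, 1.8860287408787413, 1.3005380157492816]) @ [[0.06, 0.95, -0.3], [-0.24, 0.31, 0.92], [0.97, 0.01, 0.24]]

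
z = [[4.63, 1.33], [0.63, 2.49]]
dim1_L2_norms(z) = [4.82, 2.57]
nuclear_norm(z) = 7.15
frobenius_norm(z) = 5.46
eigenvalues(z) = [4.97, 2.15]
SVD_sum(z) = [[4.36, 1.94], [1.45, 0.65]] + [[0.27, -0.61], [-0.82, 1.84]]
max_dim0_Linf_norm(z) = 4.63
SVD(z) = [[-0.95, -0.32],[-0.32, 0.95]] @ diag([5.02812887690584, 2.1261984849081275]) @ [[-0.91, -0.41], [-0.41, 0.91]]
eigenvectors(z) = [[0.97, -0.47], [0.25, 0.88]]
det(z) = 10.69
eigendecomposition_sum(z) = [[4.37,2.35], [1.11,0.6]] + [[0.26, -1.02],[-0.48, 1.89]]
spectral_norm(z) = 5.03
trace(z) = 7.12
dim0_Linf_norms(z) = [4.63, 2.49]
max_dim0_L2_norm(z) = 4.67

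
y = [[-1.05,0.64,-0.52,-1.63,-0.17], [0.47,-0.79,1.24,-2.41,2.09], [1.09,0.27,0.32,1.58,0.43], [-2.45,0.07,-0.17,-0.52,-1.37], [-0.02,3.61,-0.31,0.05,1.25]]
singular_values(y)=[3.94, 3.76, 3.67, 0.91, 0.0]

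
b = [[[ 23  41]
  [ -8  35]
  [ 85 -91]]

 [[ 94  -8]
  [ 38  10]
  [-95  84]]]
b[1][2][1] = 84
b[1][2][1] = 84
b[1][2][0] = -95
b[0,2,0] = 85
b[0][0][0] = 23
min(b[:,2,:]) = -95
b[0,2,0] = 85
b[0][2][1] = -91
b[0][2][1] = -91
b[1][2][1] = 84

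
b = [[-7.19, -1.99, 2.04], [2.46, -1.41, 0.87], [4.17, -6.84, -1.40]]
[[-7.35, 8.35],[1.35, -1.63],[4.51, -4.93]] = b@[[0.81,-0.94], [-0.01,-0.01], [-0.76,0.77]]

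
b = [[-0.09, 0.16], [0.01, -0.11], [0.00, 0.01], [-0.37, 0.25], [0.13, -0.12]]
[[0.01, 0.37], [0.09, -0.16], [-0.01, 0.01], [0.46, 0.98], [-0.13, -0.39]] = b @ [[-1.95, -1.77], [-1.03, 1.3]]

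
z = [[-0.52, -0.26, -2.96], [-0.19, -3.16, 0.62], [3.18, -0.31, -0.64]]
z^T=[[-0.52, -0.19, 3.18], [-0.26, -3.16, -0.31], [-2.96, 0.62, -0.64]]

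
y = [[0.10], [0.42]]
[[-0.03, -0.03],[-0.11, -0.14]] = y@[[-0.27, -0.33]]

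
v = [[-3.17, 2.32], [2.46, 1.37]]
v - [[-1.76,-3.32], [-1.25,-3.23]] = [[-1.41, 5.64], [3.71, 4.6]]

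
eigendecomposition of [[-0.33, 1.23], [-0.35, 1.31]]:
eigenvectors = [[-0.97, -0.68], [-0.26, -0.73]]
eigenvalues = [-0.0, 0.98]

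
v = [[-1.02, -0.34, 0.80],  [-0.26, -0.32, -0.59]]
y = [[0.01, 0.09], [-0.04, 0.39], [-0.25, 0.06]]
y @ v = [[-0.03,-0.03,-0.05], [-0.06,-0.11,-0.26], [0.24,0.07,-0.24]]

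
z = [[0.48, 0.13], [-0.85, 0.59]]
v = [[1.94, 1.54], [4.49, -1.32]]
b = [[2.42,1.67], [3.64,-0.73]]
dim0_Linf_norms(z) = [0.85, 0.59]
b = z + v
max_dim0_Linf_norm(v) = 4.49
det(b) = -7.85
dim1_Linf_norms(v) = [1.94, 4.49]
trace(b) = 1.69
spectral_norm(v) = 4.93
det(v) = -9.48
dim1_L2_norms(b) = [2.94, 3.71]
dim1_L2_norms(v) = [2.48, 4.68]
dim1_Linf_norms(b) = [2.42, 3.64]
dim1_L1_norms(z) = [0.61, 1.44]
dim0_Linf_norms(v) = [4.49, 1.54]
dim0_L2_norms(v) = [4.89, 2.03]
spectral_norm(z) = 1.09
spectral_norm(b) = 4.38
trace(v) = 0.62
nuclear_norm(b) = 6.17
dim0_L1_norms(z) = [1.33, 0.72]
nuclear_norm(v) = 6.85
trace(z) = 1.07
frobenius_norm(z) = 1.15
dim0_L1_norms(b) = [6.06, 2.4]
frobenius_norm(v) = 5.30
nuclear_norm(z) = 1.45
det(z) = 0.39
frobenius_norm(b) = 4.74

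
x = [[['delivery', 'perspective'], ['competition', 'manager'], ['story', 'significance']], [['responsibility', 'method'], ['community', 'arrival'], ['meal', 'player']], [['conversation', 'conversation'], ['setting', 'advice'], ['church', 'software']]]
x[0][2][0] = 'story'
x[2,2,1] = 'software'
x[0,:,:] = [['delivery', 'perspective'], ['competition', 'manager'], ['story', 'significance']]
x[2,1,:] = ['setting', 'advice']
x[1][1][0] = 'community'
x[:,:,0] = [['delivery', 'competition', 'story'], ['responsibility', 'community', 'meal'], ['conversation', 'setting', 'church']]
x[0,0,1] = 'perspective'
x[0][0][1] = 'perspective'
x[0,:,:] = [['delivery', 'perspective'], ['competition', 'manager'], ['story', 'significance']]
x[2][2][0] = 'church'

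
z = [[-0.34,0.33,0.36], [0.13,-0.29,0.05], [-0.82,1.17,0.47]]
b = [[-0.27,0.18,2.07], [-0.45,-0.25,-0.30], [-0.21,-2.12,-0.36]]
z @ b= [[-0.13, -0.91, -0.93], [0.08, -0.01, 0.34], [-0.4, -1.44, -2.22]]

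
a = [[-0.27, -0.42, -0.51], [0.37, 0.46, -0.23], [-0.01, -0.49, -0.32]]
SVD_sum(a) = [[-0.25, -0.54, -0.32], [0.15, 0.32, 0.19], [-0.2, -0.44, -0.26]] + [[0.08, 0.06, -0.16], [0.22, 0.14, -0.42], [0.05, 0.04, -0.1]] + [[-0.11, 0.07, -0.03],  [0.01, -0.0, 0.00],  [0.14, -0.09, 0.04]]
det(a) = 0.11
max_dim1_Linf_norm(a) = 0.51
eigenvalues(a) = [(0.53+0j), (-0.33+0.31j), (-0.33-0.31j)]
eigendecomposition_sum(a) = [[-0.03+0.00j,-0.07+0.00j,0.04+0.00j], [(0.2-0j),0.43-0.00j,(-0.24+0j)], [(-0.12+0j),(-0.25+0j),0.14+0.00j]] + [[-0.12+0.22j, -0.18-0.15j, -0.27-0.32j], [0.08-0.03j, (0.02+0.08j), 0.00+0.15j], [0.05+0.13j, -0.12+0.02j, (-0.23+0j)]] + [[-0.12-0.22j,-0.18+0.15j,-0.27+0.32j], [(0.08+0.03j),0.02-0.08j,-0.15j], [(0.05-0.13j),(-0.12-0.02j),(-0.23-0j)]]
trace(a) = -0.13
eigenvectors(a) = [[-0.14+0.00j, 0.84+0.00j, 0.84-0.00j], [(0.86+0j), (-0.23-0.19j), -0.23+0.19j], [(-0.49+0j), 0.29-0.35j, (0.29+0.35j)]]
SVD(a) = [[-0.71,  -0.35,  -0.61], [0.42,  -0.91,  0.04], [-0.57,  -0.23,  0.79]] @ diag([0.9561103374694069, 0.5428275788377508, 0.21116638519727166]) @ [[0.37, 0.8, 0.47],[-0.44, -0.29, 0.85],[0.82, -0.52, 0.25]]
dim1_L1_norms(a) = [1.2, 1.06, 0.82]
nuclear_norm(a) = 1.71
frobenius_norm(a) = 1.12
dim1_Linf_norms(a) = [0.51, 0.46, 0.49]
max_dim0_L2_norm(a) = 0.79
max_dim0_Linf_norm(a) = 0.51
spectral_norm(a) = 0.96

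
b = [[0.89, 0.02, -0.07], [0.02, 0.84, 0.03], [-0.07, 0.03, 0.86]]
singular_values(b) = [0.95, 0.86, 0.78]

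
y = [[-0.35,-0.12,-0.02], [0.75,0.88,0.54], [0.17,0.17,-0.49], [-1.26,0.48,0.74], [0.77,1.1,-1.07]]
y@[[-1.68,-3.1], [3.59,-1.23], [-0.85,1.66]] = [[0.17, 1.2], [1.44, -2.51], [0.74, -1.55], [3.21, 4.54], [3.56, -5.52]]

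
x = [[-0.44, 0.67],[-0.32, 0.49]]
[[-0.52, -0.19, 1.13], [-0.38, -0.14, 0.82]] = x@ [[0.57, 1.05, -0.78], [-0.4, 0.41, 1.17]]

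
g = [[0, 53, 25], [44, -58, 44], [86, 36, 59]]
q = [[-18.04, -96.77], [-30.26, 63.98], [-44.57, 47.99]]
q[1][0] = -30.26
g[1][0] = 44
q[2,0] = -44.57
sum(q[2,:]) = 3.4200000000000017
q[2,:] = [-44.57, 47.99]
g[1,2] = 44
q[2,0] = -44.57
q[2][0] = -44.57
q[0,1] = -96.77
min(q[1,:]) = -30.26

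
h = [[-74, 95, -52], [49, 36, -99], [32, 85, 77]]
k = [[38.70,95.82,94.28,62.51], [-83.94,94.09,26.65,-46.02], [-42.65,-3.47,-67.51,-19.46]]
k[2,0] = -42.65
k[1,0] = -83.94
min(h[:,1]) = 36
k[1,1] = 94.09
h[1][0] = 49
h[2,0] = 32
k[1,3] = -46.02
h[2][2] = 77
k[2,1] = -3.47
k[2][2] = -67.51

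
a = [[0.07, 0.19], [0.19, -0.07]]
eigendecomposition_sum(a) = [[0.14, 0.09], [0.09, 0.07]] + [[-0.07, 0.1], [0.10, -0.14]]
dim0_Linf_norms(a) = [0.19, 0.19]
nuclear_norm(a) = 0.40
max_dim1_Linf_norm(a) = 0.19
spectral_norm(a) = 0.20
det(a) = -0.04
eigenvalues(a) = [0.2, -0.2]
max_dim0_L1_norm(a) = 0.26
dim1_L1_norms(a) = [0.26, 0.26]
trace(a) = 0.00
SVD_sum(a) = [[0.07, 0.0], [0.19, 0.00]] + [[0.00, 0.19], [0.0, -0.07]]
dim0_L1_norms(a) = [0.26, 0.26]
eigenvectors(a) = [[0.82, -0.57], [0.57, 0.82]]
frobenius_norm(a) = 0.29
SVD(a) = [[-0.35, -0.94], [-0.94, 0.35]] @ diag([0.2024845673131659, 0.20248456731316586]) @ [[-1.0, -0.0], [-0.0, -1.00]]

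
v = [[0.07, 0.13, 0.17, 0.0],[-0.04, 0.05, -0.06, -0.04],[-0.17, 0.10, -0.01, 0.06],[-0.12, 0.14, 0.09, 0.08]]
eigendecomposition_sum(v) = [[0.02+0.09j, (0.05-0.06j), (0.08+0.02j), (0.01-0.02j)], [-0.04-0.03j, (0.01+0.05j), (-0.04+0.03j), 0.01j], [-0.07+0.03j, (0.06+0.03j), -0.00+0.07j, 0.02+0.01j], [(-0.04+0.08j), (0.08-0.02j), (0.05+0.07j), (0.02-0j)]] + [[(0.02-0.09j), (0.05+0.06j), 0.08-0.02j, 0.01+0.02j], [(-0.04+0.03j), (0.01-0.05j), (-0.04-0.03j), 0.00-0.01j], [-0.07-0.03j, (0.06-0.03j), (-0-0.07j), (0.02-0.01j)], [(-0.04-0.08j), 0.08+0.02j, 0.05-0.07j, (0.02+0j)]] + [[(0.03-0j), 0.03+0.00j, (0.01-0j), -0.03-0.00j], [0.05-0.00j, 0.04+0.00j, (0.02-0j), -0.04-0.00j], [(-0.03+0j), (-0.02-0j), (-0.01+0j), (0.03+0j)], [-0.03+0.00j, (-0.03-0j), (-0.01+0j), 0.03+0.00j]] + [[-0.00+0.00j, 0.00-0.00j, (-0+0j), 0.00+0.00j], [(-0+0j), -0j, (-0+0j), 0j], [0.00-0.00j, (-0+0j), 0.00-0.00j, -0.00-0.00j], [(-0+0j), -0j, (-0+0j), 0.00+0.00j]]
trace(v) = 0.19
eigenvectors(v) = [[-0.43+0.37j, -0.43-0.37j, -0.46+0.00j, (0.48+0j)], [(0.01-0.32j), 0.01+0.32j, -0.63+0.00j, (0.37+0j)], [-0.38-0.31j, (-0.38+0.31j), 0.42+0.00j, -0.47+0.00j], [(-0.58+0j), -0.58-0.00j, 0.46+0.00j, 0.64+0.00j]]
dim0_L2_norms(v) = [0.22, 0.22, 0.2, 0.11]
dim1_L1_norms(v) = [0.37, 0.19, 0.34, 0.43]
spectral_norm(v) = 0.30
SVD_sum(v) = [[-0.06,0.09,0.05,0.04], [-0.01,0.01,0.01,0.01], [-0.09,0.12,0.07,0.05], [-0.11,0.15,0.09,0.06]] + [[0.13, 0.03, 0.13, -0.02], [-0.04, -0.01, -0.04, 0.01], [-0.08, -0.02, -0.08, 0.01], [-0.01, -0.0, -0.01, 0.00]] + [[0.00,0.01,-0.01,-0.02], [0.01,0.05,-0.03,-0.05], [0.0,0.0,-0.00,-0.0], [-0.0,-0.01,0.01,0.01]] + [[-0.00, -0.0, 0.00, -0.0], [0.00, 0.00, -0.00, 0.00], [-0.00, -0.0, 0.00, -0.00], [0.00, 0.0, -0.00, 0.0]]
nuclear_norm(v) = 0.62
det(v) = 0.00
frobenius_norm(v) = 0.39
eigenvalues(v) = [(0.05+0.2j), (0.05-0.2j), (0.09+0j), 0j]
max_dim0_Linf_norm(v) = 0.17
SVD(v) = [[0.41, -0.82, 0.28, -0.29], [0.06, 0.25, 0.93, 0.27], [0.56, 0.52, 0.01, -0.65], [0.72, 0.04, -0.25, 0.65]] @ diag([0.30458687537296136, 0.22737492090336034, 0.08135510601598318, 0.002971097415925571]) @ [[-0.51, 0.70, 0.41, 0.29], [-0.71, -0.16, -0.68, 0.11], [0.13, 0.60, -0.38, -0.69], [0.48, 0.35, -0.47, 0.65]]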